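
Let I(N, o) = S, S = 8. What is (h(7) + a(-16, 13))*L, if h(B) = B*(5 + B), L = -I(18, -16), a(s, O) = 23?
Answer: -856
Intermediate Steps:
I(N, o) = 8
L = -8 (L = -1*8 = -8)
(h(7) + a(-16, 13))*L = (7*(5 + 7) + 23)*(-8) = (7*12 + 23)*(-8) = (84 + 23)*(-8) = 107*(-8) = -856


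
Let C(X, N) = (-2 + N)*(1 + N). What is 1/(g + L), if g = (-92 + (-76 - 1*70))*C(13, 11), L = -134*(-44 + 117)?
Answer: -1/35486 ≈ -2.8180e-5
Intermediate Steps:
C(X, N) = (1 + N)*(-2 + N)
L = -9782 (L = -134*73 = -9782)
g = -25704 (g = (-92 + (-76 - 1*70))*(-2 + 11² - 1*11) = (-92 + (-76 - 70))*(-2 + 121 - 11) = (-92 - 146)*108 = -238*108 = -25704)
1/(g + L) = 1/(-25704 - 9782) = 1/(-35486) = -1/35486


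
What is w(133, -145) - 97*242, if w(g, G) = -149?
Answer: -23623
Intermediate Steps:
w(133, -145) - 97*242 = -149 - 97*242 = -149 - 23474 = -23623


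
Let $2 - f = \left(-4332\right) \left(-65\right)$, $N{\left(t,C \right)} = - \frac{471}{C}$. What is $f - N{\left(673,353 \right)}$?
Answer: $- \frac{99396563}{353} \approx -2.8158 \cdot 10^{5}$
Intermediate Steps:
$f = -281578$ ($f = 2 - \left(-4332\right) \left(-65\right) = 2 - 281580 = -281578$)
$f - N{\left(673,353 \right)} = -281578 - - \frac{471}{353} = -281578 + \frac{471}{353} = - \frac{99396563}{353}$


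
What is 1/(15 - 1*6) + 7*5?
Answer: 316/9 ≈ 35.111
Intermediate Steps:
1/(15 - 1*6) + 7*5 = 1/(15 - 6) + 35 = 1/9 + 35 = 316/9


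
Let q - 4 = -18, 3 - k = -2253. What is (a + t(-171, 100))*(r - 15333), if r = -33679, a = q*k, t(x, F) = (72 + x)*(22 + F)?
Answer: 2139961944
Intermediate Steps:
k = 2256 (k = 3 - 1*(-2253) = 3 + 2253 = 2256)
q = -14 (q = 4 - 18 = -14)
t(x, F) = (22 + F)*(72 + x)
a = -31584 (a = -14*2256 = -31584)
(a + t(-171, 100))*(r - 15333) = (-31584 + (1584 + 22*(-171) + 72*100 + 100*(-171)))*(-33679 - 15333) = (-31584 + (1584 - 3762 + 7200 - 17100))*(-49012) = (-31584 - 12078)*(-49012) = -43662*(-49012) = 2139961944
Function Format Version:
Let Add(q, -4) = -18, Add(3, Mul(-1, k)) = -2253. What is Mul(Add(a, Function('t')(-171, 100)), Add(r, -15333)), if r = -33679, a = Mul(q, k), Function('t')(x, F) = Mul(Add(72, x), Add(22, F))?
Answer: 2139961944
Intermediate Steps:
k = 2256 (k = Add(3, Mul(-1, -2253)) = Add(3, 2253) = 2256)
q = -14 (q = Add(4, -18) = -14)
Function('t')(x, F) = Mul(Add(22, F), Add(72, x))
a = -31584 (a = Mul(-14, 2256) = -31584)
Mul(Add(a, Function('t')(-171, 100)), Add(r, -15333)) = Mul(Add(-31584, Add(1584, Mul(22, -171), Mul(72, 100), Mul(100, -171))), Add(-33679, -15333)) = Mul(Add(-31584, Add(1584, -3762, 7200, -17100)), -49012) = Mul(Add(-31584, -12078), -49012) = Mul(-43662, -49012) = 2139961944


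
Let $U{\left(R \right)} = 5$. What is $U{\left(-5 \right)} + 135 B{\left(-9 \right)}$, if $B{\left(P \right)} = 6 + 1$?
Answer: $950$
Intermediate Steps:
$B{\left(P \right)} = 7$
$U{\left(-5 \right)} + 135 B{\left(-9 \right)} = 5 + 135 \cdot 7 = 5 + 945 = 950$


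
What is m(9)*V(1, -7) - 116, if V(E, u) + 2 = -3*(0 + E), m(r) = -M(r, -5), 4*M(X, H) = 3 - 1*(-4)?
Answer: -429/4 ≈ -107.25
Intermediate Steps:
M(X, H) = 7/4 (M(X, H) = (3 - 1*(-4))/4 = (3 + 4)/4 = (¼)*7 = 7/4)
m(r) = -7/4 (m(r) = -1*7/4 = -7/4)
V(E, u) = -2 - 3*E (V(E, u) = -2 - 3*(0 + E) = -2 - 3*E)
m(9)*V(1, -7) - 116 = -7*(-2 - 3*1)/4 - 116 = -7*(-2 - 3)/4 - 116 = -7/4*(-5) - 116 = 35/4 - 116 = -429/4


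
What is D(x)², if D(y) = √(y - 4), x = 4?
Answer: 0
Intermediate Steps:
D(y) = √(-4 + y)
D(x)² = (√(-4 + 4))² = (√0)² = 0² = 0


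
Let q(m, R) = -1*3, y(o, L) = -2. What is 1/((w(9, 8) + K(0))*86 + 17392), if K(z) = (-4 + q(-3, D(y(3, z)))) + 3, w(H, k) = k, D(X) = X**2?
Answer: 1/17736 ≈ 5.6383e-5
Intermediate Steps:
q(m, R) = -3
K(z) = -4 (K(z) = (-4 - 3) + 3 = -7 + 3 = -4)
1/((w(9, 8) + K(0))*86 + 17392) = 1/((8 - 4)*86 + 17392) = 1/(4*86 + 17392) = 1/(344 + 17392) = 1/17736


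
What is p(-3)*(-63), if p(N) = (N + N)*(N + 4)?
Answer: 378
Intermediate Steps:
p(N) = 2*N*(4 + N) (p(N) = (2*N)*(4 + N) = 2*N*(4 + N))
p(-3)*(-63) = (2*(-3)*(4 - 3))*(-63) = (2*(-3)*1)*(-63) = -6*(-63) = 378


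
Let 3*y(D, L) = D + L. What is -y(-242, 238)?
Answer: 4/3 ≈ 1.3333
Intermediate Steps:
y(D, L) = D/3 + L/3 (y(D, L) = (D + L)/3 = D/3 + L/3)
-y(-242, 238) = -((⅓)*(-242) + (⅓)*238) = -(-242/3 + 238/3) = -1*(-4/3) = 4/3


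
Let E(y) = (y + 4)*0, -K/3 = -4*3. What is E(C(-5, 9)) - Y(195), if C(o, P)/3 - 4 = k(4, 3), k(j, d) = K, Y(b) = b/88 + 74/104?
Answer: -3349/1144 ≈ -2.9274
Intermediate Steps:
K = 36 (K = -(-12)*3 = -3*(-12) = 36)
Y(b) = 37/52 + b/88 (Y(b) = b*(1/88) + 74*(1/104) = b/88 + 37/52 = 37/52 + b/88)
k(j, d) = 36
C(o, P) = 120 (C(o, P) = 12 + 3*36 = 12 + 108 = 120)
E(y) = 0 (E(y) = (4 + y)*0 = 0)
E(C(-5, 9)) - Y(195) = 0 - (37/52 + (1/88)*195) = 0 - (37/52 + 195/88) = 0 - 1*3349/1144 = 0 - 3349/1144 = -3349/1144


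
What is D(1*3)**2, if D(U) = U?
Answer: 9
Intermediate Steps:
D(1*3)**2 = (1*3)**2 = 3**2 = 9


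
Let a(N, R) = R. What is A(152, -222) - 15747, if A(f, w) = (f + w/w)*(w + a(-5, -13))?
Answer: -51702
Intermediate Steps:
A(f, w) = (1 + f)*(-13 + w) (A(f, w) = (f + w/w)*(w - 13) = (f + 1)*(-13 + w) = (1 + f)*(-13 + w))
A(152, -222) - 15747 = (-13 - 222 - 13*152 + 152*(-222)) - 15747 = (-13 - 222 - 1976 - 33744) - 15747 = -35955 - 15747 = -51702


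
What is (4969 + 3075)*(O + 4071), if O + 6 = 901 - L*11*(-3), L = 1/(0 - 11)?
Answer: 39922372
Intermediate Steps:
L = -1/11 (L = 1/(-11) = -1/11 ≈ -0.090909)
O = 892 (O = -6 + (901 - (-1/11*11)*(-3)) = -6 + (901 - (-1)*(-3)) = -6 + (901 - 1*3) = -6 + (901 - 3) = -6 + 898 = 892)
(4969 + 3075)*(O + 4071) = (4969 + 3075)*(892 + 4071) = 8044*4963 = 39922372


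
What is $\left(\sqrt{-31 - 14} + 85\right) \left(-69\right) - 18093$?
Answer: $-23958 - 207 i \sqrt{5} \approx -23958.0 - 462.87 i$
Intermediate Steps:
$\left(\sqrt{-31 - 14} + 85\right) \left(-69\right) - 18093 = \left(\sqrt{-45} + 85\right) \left(-69\right) - 18093 = \left(3 i \sqrt{5} + 85\right) \left(-69\right) - 18093 = \left(85 + 3 i \sqrt{5}\right) \left(-69\right) - 18093 = \left(-5865 - 207 i \sqrt{5}\right) - 18093 = -23958 - 207 i \sqrt{5}$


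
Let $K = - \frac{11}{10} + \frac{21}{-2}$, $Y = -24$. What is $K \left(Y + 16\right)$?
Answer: $\frac{464}{5} \approx 92.8$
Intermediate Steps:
$K = - \frac{58}{5}$ ($K = \left(-11\right) \frac{1}{10} + 21 \left(- \frac{1}{2}\right) = - \frac{11}{10} - \frac{21}{2} = - \frac{58}{5} \approx -11.6$)
$K \left(Y + 16\right) = - \frac{58 \left(-24 + 16\right)}{5} = \left(- \frac{58}{5}\right) \left(-8\right) = \frac{464}{5}$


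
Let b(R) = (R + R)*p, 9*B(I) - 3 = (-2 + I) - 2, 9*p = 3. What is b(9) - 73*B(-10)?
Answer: 857/9 ≈ 95.222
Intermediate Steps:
p = 1/3 (p = (1/9)*3 = 1/3 ≈ 0.33333)
B(I) = -1/9 + I/9 (B(I) = 1/3 + ((-2 + I) - 2)/9 = 1/3 + (-4 + I)/9 = 1/3 + (-4/9 + I/9) = -1/9 + I/9)
b(R) = 2*R/3 (b(R) = (R + R)*(1/3) = (2*R)*(1/3) = 2*R/3)
b(9) - 73*B(-10) = (2/3)*9 - 73*(-1/9 + (1/9)*(-10)) = 6 - 73*(-1/9 - 10/9) = 6 - 73*(-11/9) = 6 + 803/9 = 857/9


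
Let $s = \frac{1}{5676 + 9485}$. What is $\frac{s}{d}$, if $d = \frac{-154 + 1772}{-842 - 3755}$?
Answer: $- \frac{4597}{24530498} \approx -0.0001874$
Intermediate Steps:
$s = \frac{1}{15161} \approx 6.5959 \cdot 10^{-5}$
$d = - \frac{1618}{4597}$ ($d = \frac{1618}{-4597} = 1618 \left(- \frac{1}{4597}\right) = - \frac{1618}{4597} \approx -0.35197$)
$\frac{s}{d} = \frac{1}{15161 \left(- \frac{1618}{4597}\right)} = \frac{1}{15161} \left(- \frac{4597}{1618}\right) = - \frac{4597}{24530498}$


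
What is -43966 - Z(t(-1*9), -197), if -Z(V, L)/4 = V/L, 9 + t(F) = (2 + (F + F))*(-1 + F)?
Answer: -8661906/197 ≈ -43969.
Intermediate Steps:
t(F) = -9 + (-1 + F)*(2 + 2*F) (t(F) = -9 + (2 + (F + F))*(-1 + F) = -9 + (2 + 2*F)*(-1 + F) = -9 + (-1 + F)*(2 + 2*F))
Z(V, L) = -4*V/L
-43966 - Z(t(-1*9), -197) = -43966 - (-4)*(-11 + 2*(-1*9)²)/(-197) = -43966 - (-4)*(-11 + 2*(-9)²)*(-1)/197 = -43966 - (-4)*(-11 + 2*81)*(-1)/197 = -43966 - (-4)*(-11 + 162)*(-1)/197 = -43966 - (-4)*151*(-1)/197 = -43966 - 1*604/197 = -43966 - 604/197 = -8661906/197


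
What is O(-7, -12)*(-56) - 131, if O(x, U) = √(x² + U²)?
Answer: -131 - 56*√193 ≈ -908.98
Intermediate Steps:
O(x, U) = √(U² + x²)
O(-7, -12)*(-56) - 131 = √((-12)² + (-7)²)*(-56) - 131 = √(144 + 49)*(-56) - 131 = √193*(-56) - 131 = -56*√193 - 131 = -131 - 56*√193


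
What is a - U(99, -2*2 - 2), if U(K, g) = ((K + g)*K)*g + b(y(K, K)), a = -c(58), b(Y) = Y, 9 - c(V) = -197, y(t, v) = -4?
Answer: 55040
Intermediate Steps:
c(V) = 206 (c(V) = 9 - 1*(-197) = 9 + 197 = 206)
a = -206 (a = -1*206 = -206)
U(K, g) = -4 + K*g*(K + g) (U(K, g) = ((K + g)*K)*g - 4 = (K*(K + g))*g - 4 = K*g*(K + g) - 4 = -4 + K*g*(K + g))
a - U(99, -2*2 - 2) = -206 - (-4 + 99*(-2*2 - 2)**2 + (-2*2 - 2)*99**2) = -206 - (-4 + 99*(-4 - 2)**2 + (-4 - 2)*9801) = -206 - (-4 + 99*(-6)**2 - 6*9801) = -206 - (-4 + 99*36 - 58806) = -206 - (-4 + 3564 - 58806) = -206 - 1*(-55246) = -206 + 55246 = 55040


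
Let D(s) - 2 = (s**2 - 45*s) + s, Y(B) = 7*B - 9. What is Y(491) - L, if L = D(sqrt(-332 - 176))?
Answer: 3934 + 88*I*sqrt(127) ≈ 3934.0 + 991.71*I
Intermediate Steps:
Y(B) = -9 + 7*B
D(s) = 2 + s**2 - 44*s (D(s) = 2 + ((s**2 - 45*s) + s) = 2 + (s**2 - 44*s) = 2 + s**2 - 44*s)
L = -506 - 88*I*sqrt(127) (L = 2 + (sqrt(-332 - 176))**2 - 44*sqrt(-332 - 176) = 2 + (sqrt(-508))**2 - 88*I*sqrt(127) = 2 + (2*I*sqrt(127))**2 - 88*I*sqrt(127) = 2 - 508 - 88*I*sqrt(127) = -506 - 88*I*sqrt(127) ≈ -506.0 - 991.71*I)
Y(491) - L = (-9 + 7*491) - (-506 - 88*I*sqrt(127)) = (-9 + 3437) + (506 + 88*I*sqrt(127)) = 3428 + (506 + 88*I*sqrt(127)) = 3934 + 88*I*sqrt(127)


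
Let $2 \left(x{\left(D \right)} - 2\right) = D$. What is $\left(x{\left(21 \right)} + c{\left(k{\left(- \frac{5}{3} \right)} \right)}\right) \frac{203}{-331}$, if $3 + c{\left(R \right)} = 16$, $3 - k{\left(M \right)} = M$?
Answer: $- \frac{10353}{662} \approx -15.639$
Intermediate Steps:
$k{\left(M \right)} = 3 - M$
$x{\left(D \right)} = 2 + \frac{D}{2}$
$c{\left(R \right)} = 13$ ($c{\left(R \right)} = -3 + 16 = 13$)
$\left(x{\left(21 \right)} + c{\left(k{\left(- \frac{5}{3} \right)} \right)}\right) \frac{203}{-331} = \left(\left(2 + \frac{1}{2} \cdot 21\right) + 13\right) \frac{203}{-331} = \left(\left(2 + \frac{21}{2}\right) + 13\right) 203 \left(- \frac{1}{331}\right) = \left(\frac{25}{2} + 13\right) \left(- \frac{203}{331}\right) = \frac{51}{2} \left(- \frac{203}{331}\right) = - \frac{10353}{662}$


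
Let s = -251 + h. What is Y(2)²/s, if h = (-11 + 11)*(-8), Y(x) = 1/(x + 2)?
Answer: -1/4016 ≈ -0.00024900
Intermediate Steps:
Y(x) = 1/(2 + x)
h = 0 (h = 0*(-8) = 0)
s = -251 (s = -251 + 0 = -251)
Y(2)²/s = (1/(2 + 2))²/(-251) = (1/4)²*(-1/251) = (¼)²*(-1/251) = (1/16)*(-1/251) = -1/4016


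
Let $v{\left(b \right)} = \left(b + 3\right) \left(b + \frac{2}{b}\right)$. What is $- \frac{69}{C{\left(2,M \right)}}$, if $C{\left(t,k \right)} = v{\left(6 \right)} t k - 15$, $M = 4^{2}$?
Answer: $- \frac{23}{603} \approx -0.038143$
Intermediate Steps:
$M = 16$
$v{\left(b \right)} = \left(3 + b\right) \left(b + \frac{2}{b}\right)$
$C{\left(t,k \right)} = -15 + 57 k t$ ($C{\left(t,k \right)} = \left(2 + 6^{2} + 3 \cdot 6 + \frac{6}{6}\right) t k - 15 = \left(2 + 36 + 18 + 6 \cdot \frac{1}{6}\right) t k - 15 = \left(2 + 36 + 18 + 1\right) t k - 15 = 57 t k - 15 = 57 k t - 15 = -15 + 57 k t$)
$- \frac{69}{C{\left(2,M \right)}} = - \frac{69}{-15 + 57 \cdot 16 \cdot 2} = - \frac{69}{-15 + 1824} = - \frac{69}{1809} = \left(-69\right) \frac{1}{1809} = - \frac{23}{603}$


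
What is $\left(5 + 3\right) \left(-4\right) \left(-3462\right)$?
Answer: $110784$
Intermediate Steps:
$\left(5 + 3\right) \left(-4\right) \left(-3462\right) = 8 \left(-4\right) \left(-3462\right) = \left(-32\right) \left(-3462\right) = 110784$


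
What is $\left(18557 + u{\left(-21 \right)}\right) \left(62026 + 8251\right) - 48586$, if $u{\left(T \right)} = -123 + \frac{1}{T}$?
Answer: $\frac{27204119995}{21} \approx 1.2954 \cdot 10^{9}$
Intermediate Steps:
$\left(18557 + u{\left(-21 \right)}\right) \left(62026 + 8251\right) - 48586 = \left(18557 - \left(123 - \frac{1}{-21}\right)\right) \left(62026 + 8251\right) - 48586 = \left(18557 - \frac{2584}{21}\right) 70277 - 48586 = \frac{387113}{21} \cdot 70277 - 48586 = \frac{27205140301}{21} - 48586 = \frac{27204119995}{21}$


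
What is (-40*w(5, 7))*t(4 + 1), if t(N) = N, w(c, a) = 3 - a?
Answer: 800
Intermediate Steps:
(-40*w(5, 7))*t(4 + 1) = (-40*(3 - 1*7))*(4 + 1) = -40*(3 - 7)*5 = -40*(-4)*5 = 160*5 = 800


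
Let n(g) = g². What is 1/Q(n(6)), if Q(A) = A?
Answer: 1/36 ≈ 0.027778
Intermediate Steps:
1/Q(n(6)) = 1/(6²) = 1/36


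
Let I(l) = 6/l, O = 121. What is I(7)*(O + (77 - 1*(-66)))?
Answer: 1584/7 ≈ 226.29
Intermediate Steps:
I(7)*(O + (77 - 1*(-66))) = (6/7)*(121 + (77 - 1*(-66))) = (6*(⅐))*(121 + (77 + 66)) = 6*(121 + 143)/7 = (6/7)*264 = 1584/7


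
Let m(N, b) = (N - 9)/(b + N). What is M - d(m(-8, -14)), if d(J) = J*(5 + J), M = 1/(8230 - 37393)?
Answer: -62963401/14114892 ≈ -4.4608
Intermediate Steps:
m(N, b) = (-9 + N)/(N + b)
M = -1/29163 (M = 1/(-29163) = -1/29163 ≈ -3.4290e-5)
M - d(m(-8, -14)) = -1/29163 - (-9 - 8)/(-8 - 14)*(5 + (-9 - 8)/(-8 - 14)) = -1/29163 - -17/(-22)*(5 - 17/(-22)) = -1/29163 - (-1/22*(-17))*(5 - 1/22*(-17)) = -1/29163 - 17*(5 + 17/22)/22 = -1/29163 - 17*127/(22*22) = -1/29163 - 1*2159/484 = -1/29163 - 2159/484 = -62963401/14114892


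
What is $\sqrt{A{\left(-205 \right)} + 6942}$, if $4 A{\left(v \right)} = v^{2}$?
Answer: $\frac{\sqrt{69793}}{2} \approx 132.09$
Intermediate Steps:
$A{\left(v \right)} = \frac{v^{2}}{4}$
$\sqrt{A{\left(-205 \right)} + 6942} = \sqrt{\frac{\left(-205\right)^{2}}{4} + 6942} = \sqrt{\frac{1}{4} \cdot 42025 + 6942} = \sqrt{\frac{42025}{4} + 6942} = \sqrt{\frac{69793}{4}} = \frac{\sqrt{69793}}{2}$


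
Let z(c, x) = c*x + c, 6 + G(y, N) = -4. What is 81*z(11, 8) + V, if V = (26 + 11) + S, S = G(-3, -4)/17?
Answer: 136942/17 ≈ 8055.4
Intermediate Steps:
G(y, N) = -10 (G(y, N) = -6 - 4 = -10)
S = -10/17 ≈ -0.58823
V = 619/17 (V = (26 + 11) - 10/17 = 37 - 10/17 = 619/17 ≈ 36.412)
z(c, x) = c + c*x
81*z(11, 8) + V = 81*(11*(1 + 8)) + 619/17 = 81*(11*9) + 619/17 = 81*99 + 619/17 = 8019 + 619/17 = 136942/17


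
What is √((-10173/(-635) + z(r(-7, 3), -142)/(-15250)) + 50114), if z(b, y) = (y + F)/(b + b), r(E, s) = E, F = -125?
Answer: √368553951386658695/2711450 ≈ 223.90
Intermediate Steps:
z(b, y) = (-125 + y)/(2*b) (z(b, y) = (y - 125)/(b + b) = (-125 + y)/((2*b)) = (-125 + y)*(1/(2*b)) = (-125 + y)/(2*b))
√((-10173/(-635) + z(r(-7, 3), -142)/(-15250)) + 50114) = √((-10173/(-635) + ((½)*(-125 - 142)/(-7))/(-15250)) + 50114) = √((-10173*(-1/635) + ((½)*(-⅐)*(-267))*(-1/15250)) + 50114) = √((10173/635 + (267/14)*(-1/15250)) + 50114) = √((10173/635 - 267/213500) + 50114) = √(434353191/27114500 + 50114) = √(1359250406191/27114500) = √368553951386658695/2711450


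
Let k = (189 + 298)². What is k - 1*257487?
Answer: -20318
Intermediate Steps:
k = 237169 (k = 487² = 237169)
k - 1*257487 = 237169 - 1*257487 = 237169 - 257487 = -20318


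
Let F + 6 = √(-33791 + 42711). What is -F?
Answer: 6 - 2*√2230 ≈ -88.446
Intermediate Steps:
F = -6 + 2*√2230 (F = -6 + √(-33791 + 42711) = -6 + √8920 = -6 + 2*√2230 ≈ 88.446)
-F = -(-6 + 2*√2230) = 6 - 2*√2230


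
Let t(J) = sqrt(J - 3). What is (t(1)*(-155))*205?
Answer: -31775*I*sqrt(2) ≈ -44937.0*I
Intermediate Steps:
t(J) = sqrt(-3 + J)
(t(1)*(-155))*205 = (sqrt(-3 + 1)*(-155))*205 = (sqrt(-2)*(-155))*205 = ((I*sqrt(2))*(-155))*205 = -155*I*sqrt(2)*205 = -31775*I*sqrt(2)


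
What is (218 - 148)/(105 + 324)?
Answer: 70/429 ≈ 0.16317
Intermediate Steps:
(218 - 148)/(105 + 324) = 70/429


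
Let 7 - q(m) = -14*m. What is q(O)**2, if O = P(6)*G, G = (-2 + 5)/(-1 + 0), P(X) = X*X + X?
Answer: 3087049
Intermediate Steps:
P(X) = X + X**2 (P(X) = X**2 + X = X + X**2)
G = -3 (G = 3/(-1) = 3*(-1) = -3)
O = -126 (O = (6*(1 + 6))*(-3) = (6*7)*(-3) = 42*(-3) = -126)
q(m) = 7 + 14*m (q(m) = 7 - (-14)*m = 7 + 14*m)
q(O)**2 = (7 + 14*(-126))**2 = (7 - 1764)**2 = (-1757)**2 = 3087049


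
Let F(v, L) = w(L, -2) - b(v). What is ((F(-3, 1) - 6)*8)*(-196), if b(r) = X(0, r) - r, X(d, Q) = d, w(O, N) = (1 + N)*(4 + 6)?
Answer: 29792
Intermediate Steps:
w(O, N) = 10 + 10*N (w(O, N) = (1 + N)*10 = 10 + 10*N)
b(r) = -r (b(r) = 0 - r = -r)
F(v, L) = -10 + v (F(v, L) = (10 + 10*(-2)) - (-1)*v = (10 - 20) + v = -10 + v)
((F(-3, 1) - 6)*8)*(-196) = (((-10 - 3) - 6)*8)*(-196) = ((-13 - 6)*8)*(-196) = -19*8*(-196) = -152*(-196) = 29792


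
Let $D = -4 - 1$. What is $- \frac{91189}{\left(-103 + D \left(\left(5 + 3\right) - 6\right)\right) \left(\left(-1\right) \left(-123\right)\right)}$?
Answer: $\frac{91189}{13899} \approx 6.5608$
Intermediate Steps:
$D = -5$ ($D = -4 - 1 = -5$)
$- \frac{91189}{\left(-103 + D \left(\left(5 + 3\right) - 6\right)\right) \left(\left(-1\right) \left(-123\right)\right)} = - \frac{91189}{\left(-103 - 5 \left(\left(5 + 3\right) - 6\right)\right) \left(\left(-1\right) \left(-123\right)\right)} = - \frac{91189}{\left(-103 - 5 \left(8 - 6\right)\right) 123} = - \frac{91189}{\left(-103 - 10\right) 123} = - \frac{91189}{\left(-113\right) 123} = - \frac{91189}{-13899} = \left(-91189\right) \left(- \frac{1}{13899}\right) = \frac{91189}{13899}$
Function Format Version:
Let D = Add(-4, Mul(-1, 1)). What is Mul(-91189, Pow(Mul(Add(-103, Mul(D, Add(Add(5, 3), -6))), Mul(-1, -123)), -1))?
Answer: Rational(91189, 13899) ≈ 6.5608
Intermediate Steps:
D = -5 (D = Add(-4, -1) = -5)
Mul(-91189, Pow(Mul(Add(-103, Mul(D, Add(Add(5, 3), -6))), Mul(-1, -123)), -1)) = Mul(-91189, Pow(Mul(Add(-103, Mul(-5, Add(Add(5, 3), -6))), Mul(-1, -123)), -1)) = Mul(-91189, Pow(Mul(Add(-103, Mul(-5, Add(8, -6))), 123), -1)) = Mul(-91189, Pow(Mul(Add(-103, Mul(-5, 2)), 123), -1)) = Mul(-91189, Pow(Mul(Add(-103, -10), 123), -1)) = Mul(-91189, Pow(Mul(-113, 123), -1)) = Mul(-91189, Pow(-13899, -1)) = Mul(-91189, Rational(-1, 13899)) = Rational(91189, 13899)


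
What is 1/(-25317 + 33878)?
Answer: 1/8561 ≈ 0.00011681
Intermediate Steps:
1/(-25317 + 33878) = 1/8561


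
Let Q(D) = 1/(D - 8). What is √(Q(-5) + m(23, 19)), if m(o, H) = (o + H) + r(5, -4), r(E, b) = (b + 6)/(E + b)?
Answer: √7423/13 ≈ 6.6274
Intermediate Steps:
r(E, b) = (6 + b)/(E + b)
m(o, H) = 2 + H + o (m(o, H) = (o + H) + (6 - 4)/(5 - 4) = (H + o) + 2/1 = (H + o) + 1*2 = (H + o) + 2 = 2 + H + o)
Q(D) = 1/(-8 + D)
√(Q(-5) + m(23, 19)) = √(1/(-8 - 5) + (2 + 19 + 23)) = √(1/(-13) + 44) = √(-1/13 + 44) = √(571/13) = √7423/13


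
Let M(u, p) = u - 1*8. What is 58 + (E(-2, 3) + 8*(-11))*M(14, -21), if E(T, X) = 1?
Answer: -464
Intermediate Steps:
M(u, p) = -8 + u (M(u, p) = u - 8 = -8 + u)
58 + (E(-2, 3) + 8*(-11))*M(14, -21) = 58 + (1 + 8*(-11))*(-8 + 14) = 58 + (1 - 88)*6 = 58 - 87*6 = 58 - 522 = -464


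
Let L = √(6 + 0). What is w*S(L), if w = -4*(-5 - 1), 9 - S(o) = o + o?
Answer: 216 - 48*√6 ≈ 98.424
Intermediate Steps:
L = √6 ≈ 2.4495
S(o) = 9 - 2*o (S(o) = 9 - (o + o) = 9 - 2*o)
w = 24 (w = -4*(-6) = 24)
w*S(L) = 24*(9 - 2*√6) = 216 - 48*√6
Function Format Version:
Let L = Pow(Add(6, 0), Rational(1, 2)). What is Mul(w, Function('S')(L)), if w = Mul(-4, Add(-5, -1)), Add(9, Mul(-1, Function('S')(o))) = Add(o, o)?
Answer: Add(216, Mul(-48, Pow(6, Rational(1, 2)))) ≈ 98.424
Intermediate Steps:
L = Pow(6, Rational(1, 2)) ≈ 2.4495
Function('S')(o) = Add(9, Mul(-2, o)) (Function('S')(o) = Add(9, Mul(-1, Add(o, o))) = Add(9, Mul(-1, Mul(2, o))) = Add(9, Mul(-2, o)))
w = 24 (w = Mul(-4, -6) = 24)
Mul(w, Function('S')(L)) = Mul(24, Add(9, Mul(-2, Pow(6, Rational(1, 2))))) = Add(216, Mul(-48, Pow(6, Rational(1, 2))))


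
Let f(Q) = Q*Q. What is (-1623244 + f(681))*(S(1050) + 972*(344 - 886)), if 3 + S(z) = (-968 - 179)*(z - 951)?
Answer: 742509723540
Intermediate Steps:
S(z) = 1090794 - 1147*z (S(z) = -3 + (-968 - 179)*(z - 951) = -3 - 1147*(-951 + z) = -3 + (1090797 - 1147*z) = 1090794 - 1147*z)
f(Q) = Q²
(-1623244 + f(681))*(S(1050) + 972*(344 - 886)) = (-1623244 + 681²)*((1090794 - 1147*1050) + 972*(344 - 886)) = (-1623244 + 463761)*((1090794 - 1204350) + 972*(-542)) = -1159483*(-113556 - 526824) = -1159483*(-640380) = 742509723540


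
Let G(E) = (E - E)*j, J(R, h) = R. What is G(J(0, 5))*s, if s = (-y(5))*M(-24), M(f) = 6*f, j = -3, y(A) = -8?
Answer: 0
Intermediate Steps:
s = -1152 (s = (-1*(-8))*(6*(-24)) = 8*(-144) = -1152)
G(E) = 0 (G(E) = (E - E)*(-3) = 0*(-3) = 0)
G(J(0, 5))*s = 0*(-1152) = 0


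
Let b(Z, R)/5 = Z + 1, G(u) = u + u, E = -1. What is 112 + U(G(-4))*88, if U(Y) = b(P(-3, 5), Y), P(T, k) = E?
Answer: 112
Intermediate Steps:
G(u) = 2*u
P(T, k) = -1
b(Z, R) = 5 + 5*Z (b(Z, R) = 5*(Z + 1) = 5*(1 + Z) = 5 + 5*Z)
U(Y) = 0 (U(Y) = 5 + 5*(-1) = 5 - 5 = 0)
112 + U(G(-4))*88 = 112 + 0*88 = 112 + 0 = 112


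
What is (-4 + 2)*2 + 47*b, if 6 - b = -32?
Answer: 1782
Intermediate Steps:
b = 38 (b = 6 - 1*(-32) = 6 + 32 = 38)
(-4 + 2)*2 + 47*b = (-4 + 2)*2 + 47*38 = -2*2 + 1786 = -4 + 1786 = 1782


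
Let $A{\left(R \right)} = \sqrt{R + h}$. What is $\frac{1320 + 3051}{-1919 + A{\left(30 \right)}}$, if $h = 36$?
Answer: $- \frac{8387949}{3682495} - \frac{4371 \sqrt{66}}{3682495} \approx -2.2874$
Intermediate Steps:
$A{\left(R \right)} = \sqrt{36 + R}$ ($A{\left(R \right)} = \sqrt{R + 36} = \sqrt{36 + R}$)
$\frac{1320 + 3051}{-1919 + A{\left(30 \right)}} = \frac{1320 + 3051}{-1919 + \sqrt{36 + 30}} = \frac{4371}{-1919 + \sqrt{66}}$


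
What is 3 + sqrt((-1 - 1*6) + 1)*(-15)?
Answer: 3 - 15*I*sqrt(6) ≈ 3.0 - 36.742*I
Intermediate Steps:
3 + sqrt((-1 - 1*6) + 1)*(-15) = 3 + sqrt((-1 - 6) + 1)*(-15) = 3 + sqrt(-7 + 1)*(-15) = 3 + sqrt(-6)*(-15) = 3 + (I*sqrt(6))*(-15) = 3 - 15*I*sqrt(6)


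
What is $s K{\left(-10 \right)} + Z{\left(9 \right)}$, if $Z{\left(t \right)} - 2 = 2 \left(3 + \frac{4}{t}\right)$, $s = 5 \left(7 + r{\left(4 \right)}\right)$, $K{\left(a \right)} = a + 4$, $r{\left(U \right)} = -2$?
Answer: $- \frac{1270}{9} \approx -141.11$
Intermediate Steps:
$K{\left(a \right)} = 4 + a$
$s = 25$ ($s = 5 \left(7 - 2\right) = 5 \cdot 5 = 25$)
$Z{\left(t \right)} = 8 + \frac{8}{t}$ ($Z{\left(t \right)} = 2 + 2 \left(3 + \frac{4}{t}\right) = 2 + \left(6 + \frac{8}{t}\right) = 8 + \frac{8}{t}$)
$s K{\left(-10 \right)} + Z{\left(9 \right)} = 25 \left(4 - 10\right) + \left(8 + \frac{8}{9}\right) = 25 \left(-6\right) + \left(8 + 8 \cdot \frac{1}{9}\right) = -150 + \left(8 + \frac{8}{9}\right) = -150 + \frac{80}{9} = - \frac{1270}{9}$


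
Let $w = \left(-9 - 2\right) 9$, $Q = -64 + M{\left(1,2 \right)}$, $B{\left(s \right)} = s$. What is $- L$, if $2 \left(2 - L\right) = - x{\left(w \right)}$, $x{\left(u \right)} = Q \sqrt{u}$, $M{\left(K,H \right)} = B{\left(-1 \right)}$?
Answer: $-2 + \frac{195 i \sqrt{11}}{2} \approx -2.0 + 323.37 i$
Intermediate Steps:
$M{\left(K,H \right)} = -1$
$Q = -65$ ($Q = -64 - 1 = -65$)
$w = -99$ ($w = \left(-11\right) 9 = -99$)
$x{\left(u \right)} = - 65 \sqrt{u}$
$L = 2 - \frac{195 i \sqrt{11}}{2}$ ($L = 2 - \frac{\left(-1\right) \left(- 65 \sqrt{-99}\right)}{2} = 2 - \frac{\left(-1\right) \left(- 65 \cdot 3 i \sqrt{11}\right)}{2} = 2 - \frac{\left(-1\right) \left(- 195 i \sqrt{11}\right)}{2} = 2 - \frac{195 i \sqrt{11}}{2} \approx 2.0 - 323.37 i$)
$- L = - (2 - \frac{195 i \sqrt{11}}{2}) = -2 + \frac{195 i \sqrt{11}}{2}$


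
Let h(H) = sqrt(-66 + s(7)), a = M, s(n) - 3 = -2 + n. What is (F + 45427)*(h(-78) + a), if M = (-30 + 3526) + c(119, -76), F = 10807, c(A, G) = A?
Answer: 203285910 + 56234*I*sqrt(58) ≈ 2.0329e+8 + 4.2827e+5*I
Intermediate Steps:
s(n) = 1 + n (s(n) = 3 + (-2 + n) = 1 + n)
M = 3615 (M = (-30 + 3526) + 119 = 3496 + 119 = 3615)
a = 3615
h(H) = I*sqrt(58) (h(H) = sqrt(-66 + (1 + 7)) = sqrt(-66 + 8) = sqrt(-58) = I*sqrt(58))
(F + 45427)*(h(-78) + a) = (10807 + 45427)*(I*sqrt(58) + 3615) = 56234*(3615 + I*sqrt(58)) = 203285910 + 56234*I*sqrt(58)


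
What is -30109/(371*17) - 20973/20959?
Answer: -763331242/132188413 ≈ -5.7746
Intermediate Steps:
-30109/(371*17) - 20973/20959 = -30109/6307 - 20973*1/20959 = -30109*1/6307 - 20973/20959 = -30109/6307 - 20973/20959 = -763331242/132188413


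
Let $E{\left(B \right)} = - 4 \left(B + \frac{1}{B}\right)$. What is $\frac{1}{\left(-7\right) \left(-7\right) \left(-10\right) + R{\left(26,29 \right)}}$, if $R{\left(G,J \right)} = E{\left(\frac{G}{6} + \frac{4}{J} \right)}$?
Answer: $- \frac{33843}{17218630} \approx -0.0019655$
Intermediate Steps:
$E{\left(B \right)} = - 4 B - \frac{4}{B}$
$R{\left(G,J \right)} = - \frac{16}{J} - \frac{4}{\frac{4}{J} + \frac{G}{6}} - \frac{2 G}{3}$ ($R{\left(G,J \right)} = - 4 \left(\frac{G}{6} + \frac{4}{J}\right) - \frac{4}{\frac{G}{6} + \frac{4}{J}} = - 4 \left(\frac{4}{J} + \frac{G}{6}\right) - \frac{4}{\frac{4}{J} + \frac{G}{6}} = \left(- \frac{16}{J} - \frac{2 G}{3}\right) - \frac{4}{\frac{4}{J} + \frac{G}{6}} = - \frac{16}{J} - \frac{4}{\frac{4}{J} + \frac{G}{6}} - \frac{2 G}{3}$)
$\frac{1}{\left(-7\right) \left(-7\right) \left(-10\right) + R{\left(26,29 \right)}} = \frac{1}{\left(-7\right) \left(-7\right) \left(-10\right) + \frac{2 \left(- \left(24 + 26 \cdot 29\right)^{2} - 36 \cdot 29^{2}\right)}{3 \cdot 29 \left(24 + 26 \cdot 29\right)}} = \frac{1}{49 \left(-10\right) + \frac{2}{3} \cdot \frac{1}{29} \frac{1}{24 + 754} \left(- \left(24 + 754\right)^{2} - 30276\right)} = \frac{1}{-490 + \frac{2}{3} \cdot \frac{1}{29} \cdot \frac{1}{778} \left(- 778^{2} - 30276\right)} = \frac{1}{-490 + \frac{2}{3} \cdot \frac{1}{29} \cdot \frac{1}{778} \left(\left(-1\right) 605284 - 30276\right)} = \frac{1}{-490 + \frac{2}{3} \cdot \frac{1}{29} \cdot \frac{1}{778} \left(-605284 - 30276\right)} = \frac{1}{-490 + \frac{2}{3} \cdot \frac{1}{29} \cdot \frac{1}{778} \left(-635560\right)} = \frac{1}{-490 - \frac{635560}{33843}} = \frac{1}{- \frac{17218630}{33843}} = - \frac{33843}{17218630}$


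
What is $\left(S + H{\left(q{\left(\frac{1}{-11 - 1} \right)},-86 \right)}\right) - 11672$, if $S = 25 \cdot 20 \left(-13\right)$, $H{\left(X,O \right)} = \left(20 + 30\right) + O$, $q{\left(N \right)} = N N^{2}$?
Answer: $-18208$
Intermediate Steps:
$q{\left(N \right)} = N^{3}$
$H{\left(X,O \right)} = 50 + O$
$S = -6500$ ($S = 500 \left(-13\right) = -6500$)
$\left(S + H{\left(q{\left(\frac{1}{-11 - 1} \right)},-86 \right)}\right) - 11672 = \left(-6500 + \left(50 - 86\right)\right) - 11672 = \left(-6500 - 36\right) - 11672 = -6536 - 11672 = -18208$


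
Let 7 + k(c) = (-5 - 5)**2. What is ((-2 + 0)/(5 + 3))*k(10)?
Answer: -93/4 ≈ -23.250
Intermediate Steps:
k(c) = 93 (k(c) = -7 + (-5 - 5)**2 = -7 + (-10)**2 = -7 + 100 = 93)
((-2 + 0)/(5 + 3))*k(10) = ((-2 + 0)/(5 + 3))*93 = -2/8*93 = -2*1/8*93 = -1/4*93 = -93/4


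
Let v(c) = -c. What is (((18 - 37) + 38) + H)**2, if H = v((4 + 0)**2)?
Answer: 9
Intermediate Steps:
H = -16 (H = -(4 + 0)**2 = -1*4**2 = -1*16 = -16)
(((18 - 37) + 38) + H)**2 = (((18 - 37) + 38) - 16)**2 = ((-19 + 38) - 16)**2 = (19 - 16)**2 = 3**2 = 9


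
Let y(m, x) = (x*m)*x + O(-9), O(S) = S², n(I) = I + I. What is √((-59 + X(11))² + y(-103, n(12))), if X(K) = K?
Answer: 9*I*√703 ≈ 238.63*I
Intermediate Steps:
n(I) = 2*I
y(m, x) = 81 + m*x² (y(m, x) = (x*m)*x + (-9)² = (m*x)*x + 81 = m*x² + 81 = 81 + m*x²)
√((-59 + X(11))² + y(-103, n(12))) = √((-59 + 11)² + (81 - 103*(2*12)²)) = √((-48)² + (81 - 103*24²)) = √(2304 + (81 - 103*576)) = √(2304 + (81 - 59328)) = √(2304 - 59247) = √(-56943) = 9*I*√703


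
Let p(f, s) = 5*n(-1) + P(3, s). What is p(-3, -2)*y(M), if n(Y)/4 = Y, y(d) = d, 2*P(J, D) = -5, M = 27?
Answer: -1215/2 ≈ -607.50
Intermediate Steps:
P(J, D) = -5/2 (P(J, D) = (½)*(-5) = -5/2)
n(Y) = 4*Y
p(f, s) = -45/2 (p(f, s) = 5*(4*(-1)) - 5/2 = 5*(-4) - 5/2 = -20 - 5/2 = -45/2)
p(-3, -2)*y(M) = -45/2*27 = -1215/2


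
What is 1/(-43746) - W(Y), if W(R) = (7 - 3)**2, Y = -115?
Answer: -699937/43746 ≈ -16.000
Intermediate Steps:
W(R) = 16 (W(R) = 4**2 = 16)
1/(-43746) - W(Y) = 1/(-43746) - 1*16 = -1/43746 - 16 = -699937/43746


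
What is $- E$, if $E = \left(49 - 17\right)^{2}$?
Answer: $-1024$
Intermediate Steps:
$E = 1024$ ($E = 32^{2} = 1024$)
$- E = \left(-1\right) 1024 = -1024$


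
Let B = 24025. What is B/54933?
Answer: 24025/54933 ≈ 0.43735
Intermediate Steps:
B/54933 = 24025/54933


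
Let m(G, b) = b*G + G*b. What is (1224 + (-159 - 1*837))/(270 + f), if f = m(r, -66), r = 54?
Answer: -38/1143 ≈ -0.033246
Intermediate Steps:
m(G, b) = 2*G*b (m(G, b) = G*b + G*b = 2*G*b)
f = -7128 (f = 2*54*(-66) = -7128)
(1224 + (-159 - 1*837))/(270 + f) = (1224 + (-159 - 1*837))/(270 - 7128) = (1224 + (-159 - 837))/(-6858) = (1224 - 996)*(-1/6858) = 228*(-1/6858) = -38/1143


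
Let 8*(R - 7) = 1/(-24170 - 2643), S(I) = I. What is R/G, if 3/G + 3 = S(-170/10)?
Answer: -2502545/53626 ≈ -46.667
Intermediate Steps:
G = -3/20 (G = 3/(-3 - 170/10) = 3/(-3 - 170*1/10) = 3/(-3 - 17) = 3/(-20) = 3*(-1/20) = -3/20 ≈ -0.15000)
R = 1501527/214504 (R = 7 + 1/(8*(-24170 - 2643)) = 7 + (1/8)/(-26813) = 7 + (1/8)*(-1/26813) = 7 - 1/214504 = 1501527/214504 ≈ 7.0000)
R/G = 1501527/(214504*(-3/20)) = (1501527/214504)*(-20/3) = -2502545/53626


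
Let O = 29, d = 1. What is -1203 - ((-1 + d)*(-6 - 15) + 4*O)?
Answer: -1319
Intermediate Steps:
-1203 - ((-1 + d)*(-6 - 15) + 4*O) = -1203 - ((-1 + 1)*(-6 - 15) + 4*29) = -1203 - (0*(-21) + 116) = -1203 - (0 + 116) = -1203 - 1*116 = -1203 - 116 = -1319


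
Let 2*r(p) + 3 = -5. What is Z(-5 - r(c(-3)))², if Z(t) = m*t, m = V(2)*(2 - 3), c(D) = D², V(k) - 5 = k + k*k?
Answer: 121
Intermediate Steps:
V(k) = 5 + k + k² (V(k) = 5 + (k + k*k) = 5 + (k + k²) = 5 + k + k²)
r(p) = -4 (r(p) = -3/2 + (½)*(-5) = -3/2 - 5/2 = -4)
m = -11 (m = (5 + 2 + 2²)*(2 - 3) = (5 + 2 + 4)*(-1) = 11*(-1) = -11)
Z(t) = -11*t
Z(-5 - r(c(-3)))² = (-11*(-5 - 1*(-4)))² = (-11*(-5 + 4))² = (-11*(-1))² = 11² = 121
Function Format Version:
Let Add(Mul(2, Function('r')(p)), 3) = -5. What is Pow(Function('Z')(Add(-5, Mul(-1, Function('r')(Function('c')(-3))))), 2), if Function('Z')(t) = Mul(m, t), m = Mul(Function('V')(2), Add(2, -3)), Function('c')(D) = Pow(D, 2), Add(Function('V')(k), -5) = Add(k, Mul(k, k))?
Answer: 121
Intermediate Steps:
Function('V')(k) = Add(5, k, Pow(k, 2)) (Function('V')(k) = Add(5, Add(k, Mul(k, k))) = Add(5, Add(k, Pow(k, 2))) = Add(5, k, Pow(k, 2)))
Function('r')(p) = -4 (Function('r')(p) = Add(Rational(-3, 2), Mul(Rational(1, 2), -5)) = Add(Rational(-3, 2), Rational(-5, 2)) = -4)
m = -11 (m = Mul(Add(5, 2, Pow(2, 2)), Add(2, -3)) = Mul(Add(5, 2, 4), -1) = Mul(11, -1) = -11)
Function('Z')(t) = Mul(-11, t)
Pow(Function('Z')(Add(-5, Mul(-1, Function('r')(Function('c')(-3))))), 2) = Pow(Mul(-11, Add(-5, Mul(-1, -4))), 2) = Pow(Mul(-11, Add(-5, 4)), 2) = Pow(Mul(-11, -1), 2) = Pow(11, 2) = 121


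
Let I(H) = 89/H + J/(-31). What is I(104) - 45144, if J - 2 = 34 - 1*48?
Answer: -145540249/3224 ≈ -45143.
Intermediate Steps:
J = -12 (J = 2 + (34 - 1*48) = 2 + (34 - 48) = 2 - 14 = -12)
I(H) = 12/31 + 89/H (I(H) = 89/H - 12/(-31) = 89/H - 12*(-1/31) = 89/H + 12/31 = 12/31 + 89/H)
I(104) - 45144 = (12/31 + 89/104) - 45144 = 4007/3224 - 45144 = -145540249/3224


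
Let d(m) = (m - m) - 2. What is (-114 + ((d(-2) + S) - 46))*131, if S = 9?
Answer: -20043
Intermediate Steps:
d(m) = -2 (d(m) = 0 - 2 = -2)
(-114 + ((d(-2) + S) - 46))*131 = (-114 + ((-2 + 9) - 46))*131 = (-114 + (7 - 46))*131 = (-114 - 39)*131 = -153*131 = -20043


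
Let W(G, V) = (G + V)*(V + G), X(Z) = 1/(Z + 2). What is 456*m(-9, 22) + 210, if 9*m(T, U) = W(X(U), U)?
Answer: 5362339/216 ≈ 24826.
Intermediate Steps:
X(Z) = 1/(2 + Z)
W(G, V) = (G + V)² (W(G, V) = (G + V)*(G + V) = (G + V)²)
m(T, U) = (U + 1/(2 + U))²/9 (m(T, U) = (1/(2 + U) + U)²/9 = (U + 1/(2 + U))²/9)
456*m(-9, 22) + 210 = 456*((1 + 22*(2 + 22))²/(9*(2 + 22)²)) + 210 = 456*((⅑)*(1 + 22*24)²/24²) + 210 = 456*((⅑)*(1 + 528)²*(1/576)) + 210 = 456*((⅑)*529²*(1/576)) + 210 = 456*((⅑)*279841*(1/576)) + 210 = 456*(279841/5184) + 210 = 5316979/216 + 210 = 5362339/216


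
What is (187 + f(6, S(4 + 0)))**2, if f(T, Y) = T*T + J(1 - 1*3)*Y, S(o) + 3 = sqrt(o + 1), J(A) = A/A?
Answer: (220 + sqrt(5))**2 ≈ 49389.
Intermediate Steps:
J(A) = 1
S(o) = -3 + sqrt(1 + o) (S(o) = -3 + sqrt(o + 1) = -3 + sqrt(1 + o))
f(T, Y) = Y + T**2 (f(T, Y) = T*T + 1*Y = T**2 + Y = Y + T**2)
(187 + f(6, S(4 + 0)))**2 = (187 + ((-3 + sqrt(1 + (4 + 0))) + 6**2))**2 = (187 + ((-3 + sqrt(1 + 4)) + 36))**2 = (187 + ((-3 + sqrt(5)) + 36))**2 = (187 + (33 + sqrt(5)))**2 = (220 + sqrt(5))**2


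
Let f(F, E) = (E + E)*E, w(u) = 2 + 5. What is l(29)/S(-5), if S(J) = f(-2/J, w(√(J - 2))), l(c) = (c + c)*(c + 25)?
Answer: 1566/49 ≈ 31.959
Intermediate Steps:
w(u) = 7
l(c) = 2*c*(25 + c) (l(c) = (2*c)*(25 + c) = 2*c*(25 + c))
f(F, E) = 2*E² (f(F, E) = (2*E)*E = 2*E²)
S(J) = 98 (S(J) = 2*7² = 2*49 = 98)
l(29)/S(-5) = (2*29*(25 + 29))/98 = (2*29*54)*(1/98) = 3132*(1/98) = 1566/49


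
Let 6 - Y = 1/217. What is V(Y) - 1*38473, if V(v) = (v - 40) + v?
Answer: -8354719/217 ≈ -38501.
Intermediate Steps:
Y = 1301/217 (Y = 6 - 1/217 = 1301/217 ≈ 5.9954)
V(v) = -40 + 2*v (V(v) = (-40 + v) + v = -40 + 2*v)
V(Y) - 1*38473 = (-40 + 2*(1301/217)) - 1*38473 = (-40 + 2602/217) - 38473 = -6078/217 - 38473 = -8354719/217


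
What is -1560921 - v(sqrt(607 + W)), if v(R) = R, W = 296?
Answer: -1560921 - sqrt(903) ≈ -1.5610e+6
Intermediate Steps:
-1560921 - v(sqrt(607 + W)) = -1560921 - sqrt(607 + 296) = -1560921 - sqrt(903)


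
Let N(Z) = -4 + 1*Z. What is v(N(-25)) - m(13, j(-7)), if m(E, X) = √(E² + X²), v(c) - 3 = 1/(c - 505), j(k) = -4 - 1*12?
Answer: 1601/534 - 5*√17 ≈ -17.617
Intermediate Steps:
j(k) = -16 (j(k) = -4 - 12 = -16)
N(Z) = -4 + Z
v(c) = 3 + 1/(-505 + c) (v(c) = 3 + 1/(c - 505) = 3 + 1/(-505 + c))
v(N(-25)) - m(13, j(-7)) = (-1514 + 3*(-4 - 25))/(-505 + (-4 - 25)) - √(13² + (-16)²) = (-1514 + 3*(-29))/(-505 - 29) - √(169 + 256) = (-1514 - 87)/(-534) - √425 = -1/534*(-1601) - 5*√17 = 1601/534 - 5*√17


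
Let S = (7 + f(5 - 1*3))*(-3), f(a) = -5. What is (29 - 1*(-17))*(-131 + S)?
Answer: -6302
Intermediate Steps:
S = -6 (S = (7 - 5)*(-3) = 2*(-3) = -6)
(29 - 1*(-17))*(-131 + S) = (29 - 1*(-17))*(-131 - 6) = (29 + 17)*(-137) = 46*(-137) = -6302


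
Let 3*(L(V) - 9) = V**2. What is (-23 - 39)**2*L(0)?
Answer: 34596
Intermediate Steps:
L(V) = 9 + V**2/3
(-23 - 39)**2*L(0) = (-23 - 39)**2*(9 + (1/3)*0**2) = (-62)**2*(9 + (1/3)*0) = 3844*(9 + 0) = 3844*9 = 34596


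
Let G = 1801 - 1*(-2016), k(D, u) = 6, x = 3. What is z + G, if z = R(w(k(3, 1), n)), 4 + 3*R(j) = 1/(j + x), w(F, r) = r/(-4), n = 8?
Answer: 3816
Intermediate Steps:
w(F, r) = -r/4 (w(F, r) = r*(-¼) = -r/4)
R(j) = -4/3 + 1/(3*(3 + j)) (R(j) = -4/3 + 1/(3*(j + 3)) = -4/3 + 1/(3*(3 + j)))
G = 3817 (G = 1801 + 2016 = 3817)
z = -1 (z = (-11 - (-1)*8)/(3*(3 - ¼*8)) = (-11 - 4*(-2))/(3*(3 - 2)) = (⅓)*(-11 + 8)/1 = (⅓)*1*(-3) = -1)
z + G = -1 + 3817 = 3816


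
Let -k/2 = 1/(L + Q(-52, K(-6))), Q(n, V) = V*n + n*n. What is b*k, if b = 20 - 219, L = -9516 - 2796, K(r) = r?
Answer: -199/4648 ≈ -0.042814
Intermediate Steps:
Q(n, V) = n**2 + V*n (Q(n, V) = V*n + n**2 = n**2 + V*n)
L = -12312
b = -199
k = 1/4648 (k = -2/(-12312 - 52*(-6 - 52)) = -2/(-12312 - 52*(-58)) = -2/(-12312 + 3016) = -2/(-9296) = -2*(-1/9296) = 1/4648 ≈ 0.00021515)
b*k = -199*1/4648 = -199/4648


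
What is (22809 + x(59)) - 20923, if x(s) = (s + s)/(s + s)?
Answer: 1887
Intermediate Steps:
x(s) = 1 (x(s) = (2*s)/((2*s)) = (2*s)*(1/(2*s)) = 1)
(22809 + x(59)) - 20923 = (22809 + 1) - 20923 = 22810 - 20923 = 1887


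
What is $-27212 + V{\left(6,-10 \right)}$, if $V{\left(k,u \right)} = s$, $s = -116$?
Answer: $-27328$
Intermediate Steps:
$V{\left(k,u \right)} = -116$
$-27212 + V{\left(6,-10 \right)} = -27212 - 116 = -27328$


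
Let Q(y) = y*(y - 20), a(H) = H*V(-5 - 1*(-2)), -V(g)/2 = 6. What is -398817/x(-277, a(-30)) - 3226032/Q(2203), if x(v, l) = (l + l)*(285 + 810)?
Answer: -165236074279/140427150800 ≈ -1.1767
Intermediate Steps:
V(g) = -12 (V(g) = -2*6 = -12)
a(H) = -12*H (a(H) = H*(-12) = -12*H)
Q(y) = y*(-20 + y)
x(v, l) = 2190*l (x(v, l) = (2*l)*1095 = 2190*l)
-398817/x(-277, a(-30)) - 3226032/Q(2203) = -398817/(2190*(-12*(-30))) - 3226032*1/(2203*(-20 + 2203)) = -398817/(2190*360) - 3226032/(2203*2183) = -398817/788400 - 3226032/4809149 = -398817*1/788400 - 3226032*1/4809149 = -14771/29200 - 3226032/4809149 = -165236074279/140427150800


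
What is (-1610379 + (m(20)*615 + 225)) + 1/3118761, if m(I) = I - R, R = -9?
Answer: -4966062396758/3118761 ≈ -1.5923e+6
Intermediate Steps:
m(I) = 9 + I (m(I) = I - 1*(-9) = I + 9 = 9 + I)
(-1610379 + (m(20)*615 + 225)) + 1/3118761 = (-1610379 + ((9 + 20)*615 + 225)) + 1/3118761 = (-1610379 + (29*615 + 225)) + 1/3118761 = (-1610379 + (17835 + 225)) + 1/3118761 = (-1610379 + 18060) + 1/3118761 = -1592319 + 1/3118761 = -4966062396758/3118761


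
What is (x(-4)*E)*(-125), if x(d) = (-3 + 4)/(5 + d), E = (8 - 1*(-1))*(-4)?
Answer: 4500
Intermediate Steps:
E = -36 (E = (8 + 1)*(-4) = 9*(-4) = -36)
x(d) = 1/(5 + d)
(x(-4)*E)*(-125) = (-36/(5 - 4))*(-125) = (-36/1)*(-125) = (1*(-36))*(-125) = -36*(-125) = 4500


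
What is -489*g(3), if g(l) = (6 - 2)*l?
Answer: -5868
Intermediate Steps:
g(l) = 4*l
-489*g(3) = -1956*3 = -489*12 = -5868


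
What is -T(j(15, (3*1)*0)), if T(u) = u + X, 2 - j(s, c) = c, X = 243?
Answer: -245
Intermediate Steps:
j(s, c) = 2 - c
T(u) = 243 + u (T(u) = u + 243 = 243 + u)
-T(j(15, (3*1)*0)) = -(243 + (2 - 3*1*0)) = -(243 + (2 - 3*0)) = -(243 + (2 - 1*0)) = -(243 + (2 + 0)) = -(243 + 2) = -1*245 = -245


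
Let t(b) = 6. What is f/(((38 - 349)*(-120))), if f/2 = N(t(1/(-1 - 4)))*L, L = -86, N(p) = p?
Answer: -43/1555 ≈ -0.027653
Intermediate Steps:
f = -1032 (f = 2*(6*(-86)) = 2*(-516) = -1032)
f/(((38 - 349)*(-120))) = -1032*(-1/(120*(38 - 349))) = -1032/((-311*(-120))) = -1032/37320 = -1032*1/37320 = -43/1555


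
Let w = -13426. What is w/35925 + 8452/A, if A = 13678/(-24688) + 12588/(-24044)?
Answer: -22530954920700922/2872412007225 ≈ -7843.9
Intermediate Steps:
A = -79955797/74199784 (A = 13678*(-1/24688) + 12588*(-1/24044) = -6839/12344 - 3147/6011 = -79955797/74199784 ≈ -1.0776)
w/35925 + 8452/A = -13426/35925 + 8452/(-79955797/74199784) = -13426*1/35925 + 8452*(-74199784/79955797) = -13426/35925 - 627136574368/79955797 = -22530954920700922/2872412007225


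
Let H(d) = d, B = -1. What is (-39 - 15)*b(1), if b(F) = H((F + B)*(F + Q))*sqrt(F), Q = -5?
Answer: 0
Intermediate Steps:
b(F) = sqrt(F)*(-1 + F)*(-5 + F) (b(F) = ((F - 1)*(F - 5))*sqrt(F) = ((-1 + F)*(-5 + F))*sqrt(F) = sqrt(F)*(-1 + F)*(-5 + F))
(-39 - 15)*b(1) = (-39 - 15)*(sqrt(1)*(5 + 1**2 - 6*1)) = -54*(5 + 1 - 6) = -54*0 = 0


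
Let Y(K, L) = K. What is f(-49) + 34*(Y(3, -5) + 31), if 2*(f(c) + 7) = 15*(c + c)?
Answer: 414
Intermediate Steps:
f(c) = -7 + 15*c (f(c) = -7 + (15*(c + c))/2 = -7 + (15*(2*c))/2 = -7 + (30*c)/2 = -7 + 15*c)
f(-49) + 34*(Y(3, -5) + 31) = (-7 + 15*(-49)) + 34*(3 + 31) = (-7 - 735) + 34*34 = -742 + 1156 = 414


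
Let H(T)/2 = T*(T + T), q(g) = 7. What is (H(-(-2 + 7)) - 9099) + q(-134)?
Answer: -8992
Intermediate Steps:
H(T) = 4*T² (H(T) = 2*(T*(T + T)) = 2*(T*(2*T)) = 2*(2*T²) = 4*T²)
(H(-(-2 + 7)) - 9099) + q(-134) = (4*(-(-2 + 7))² - 9099) + 7 = (4*(-1*5)² - 9099) + 7 = (4*(-5)² - 9099) + 7 = (4*25 - 9099) + 7 = (100 - 9099) + 7 = -8999 + 7 = -8992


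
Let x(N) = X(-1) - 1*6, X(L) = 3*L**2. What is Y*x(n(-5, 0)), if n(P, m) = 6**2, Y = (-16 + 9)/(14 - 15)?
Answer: -21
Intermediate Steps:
Y = 7 (Y = -7/(-1) = -7*(-1) = 7)
n(P, m) = 36
x(N) = -3 (x(N) = 3*(-1)**2 - 1*6 = 3*1 - 6 = 3 - 6 = -3)
Y*x(n(-5, 0)) = 7*(-3) = -21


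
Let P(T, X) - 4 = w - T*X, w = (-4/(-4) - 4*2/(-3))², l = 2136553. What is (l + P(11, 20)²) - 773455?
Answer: 113734267/81 ≈ 1.4041e+6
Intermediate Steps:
w = 121/9 (w = (-4*(-¼) - 8*(-⅓))² = (1 + 8/3)² = (11/3)² = 121/9 ≈ 13.444)
P(T, X) = 157/9 - T*X (P(T, X) = 4 + (121/9 - T*X) = 157/9 - T*X)
(l + P(11, 20)²) - 773455 = (2136553 + (157/9 - 1*11*20)²) - 773455 = (2136553 + (157/9 - 220)²) - 773455 = (2136553 + (-1823/9)²) - 773455 = (2136553 + 3323329/81) - 773455 = 176384122/81 - 773455 = 113734267/81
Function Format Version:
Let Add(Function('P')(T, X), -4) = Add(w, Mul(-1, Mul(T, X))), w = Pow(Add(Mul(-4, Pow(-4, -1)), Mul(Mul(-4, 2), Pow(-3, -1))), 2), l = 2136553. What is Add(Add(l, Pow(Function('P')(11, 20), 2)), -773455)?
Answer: Rational(113734267, 81) ≈ 1.4041e+6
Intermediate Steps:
w = Rational(121, 9) (w = Pow(Add(Mul(-4, Rational(-1, 4)), Mul(-8, Rational(-1, 3))), 2) = Pow(Add(1, Rational(8, 3)), 2) = Pow(Rational(11, 3), 2) = Rational(121, 9) ≈ 13.444)
Function('P')(T, X) = Add(Rational(157, 9), Mul(-1, T, X)) (Function('P')(T, X) = Add(4, Add(Rational(121, 9), Mul(-1, Mul(T, X)))) = Add(4, Add(Rational(121, 9), Mul(-1, T, X))) = Add(Rational(157, 9), Mul(-1, T, X)))
Add(Add(l, Pow(Function('P')(11, 20), 2)), -773455) = Add(Add(2136553, Pow(Add(Rational(157, 9), Mul(-1, 11, 20)), 2)), -773455) = Add(Add(2136553, Pow(Add(Rational(157, 9), -220), 2)), -773455) = Add(Add(2136553, Pow(Rational(-1823, 9), 2)), -773455) = Add(Add(2136553, Rational(3323329, 81)), -773455) = Add(Rational(176384122, 81), -773455) = Rational(113734267, 81)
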